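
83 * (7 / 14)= 83 / 2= 41.50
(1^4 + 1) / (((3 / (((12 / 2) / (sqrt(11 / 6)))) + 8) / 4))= 0.92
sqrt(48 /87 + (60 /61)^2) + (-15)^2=4 * sqrt(297134) /1769 + 225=226.23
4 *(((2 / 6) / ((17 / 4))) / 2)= 0.16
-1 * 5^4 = -625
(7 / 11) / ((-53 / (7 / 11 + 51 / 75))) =-2534 / 160325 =-0.02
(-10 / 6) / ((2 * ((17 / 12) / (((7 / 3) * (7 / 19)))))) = -490 / 969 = -0.51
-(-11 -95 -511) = 617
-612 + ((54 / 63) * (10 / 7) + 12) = -598.78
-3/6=-1/2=-0.50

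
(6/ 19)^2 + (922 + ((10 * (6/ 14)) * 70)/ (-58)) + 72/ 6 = 9724940/ 10469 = 928.93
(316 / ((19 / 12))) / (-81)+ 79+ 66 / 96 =77.22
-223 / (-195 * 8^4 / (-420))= -1561 / 13312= -0.12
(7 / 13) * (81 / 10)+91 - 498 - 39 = -441.64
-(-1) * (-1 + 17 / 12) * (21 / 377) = 35 / 1508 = 0.02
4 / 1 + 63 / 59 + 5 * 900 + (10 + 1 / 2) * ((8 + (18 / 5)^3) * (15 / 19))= 138951797 / 28025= 4958.14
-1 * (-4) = 4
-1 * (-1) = 1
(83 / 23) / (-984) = -83 / 22632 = -0.00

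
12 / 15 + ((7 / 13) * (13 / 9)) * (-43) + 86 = 2401 / 45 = 53.36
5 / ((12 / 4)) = 5 / 3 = 1.67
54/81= 2/3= 0.67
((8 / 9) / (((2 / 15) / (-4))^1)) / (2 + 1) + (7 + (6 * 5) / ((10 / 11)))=280 / 9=31.11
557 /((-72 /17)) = -131.51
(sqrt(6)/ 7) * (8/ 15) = 8 * sqrt(6)/ 105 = 0.19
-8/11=-0.73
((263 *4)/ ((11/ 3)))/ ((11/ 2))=6312/ 121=52.17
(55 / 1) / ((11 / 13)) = 65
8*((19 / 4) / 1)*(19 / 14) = 361 / 7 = 51.57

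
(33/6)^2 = 121/4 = 30.25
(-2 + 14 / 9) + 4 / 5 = 16 / 45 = 0.36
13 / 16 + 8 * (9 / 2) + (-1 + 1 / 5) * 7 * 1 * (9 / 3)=1601 / 80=20.01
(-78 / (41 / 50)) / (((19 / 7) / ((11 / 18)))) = -50050 / 2337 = -21.42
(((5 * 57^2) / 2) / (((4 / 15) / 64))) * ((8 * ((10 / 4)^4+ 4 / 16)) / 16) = 153271575 / 4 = 38317893.75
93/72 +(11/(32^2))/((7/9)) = 28073/21504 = 1.31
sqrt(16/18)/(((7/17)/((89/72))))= 1513 * sqrt(2)/756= 2.83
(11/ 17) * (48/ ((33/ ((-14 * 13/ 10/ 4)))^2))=0.59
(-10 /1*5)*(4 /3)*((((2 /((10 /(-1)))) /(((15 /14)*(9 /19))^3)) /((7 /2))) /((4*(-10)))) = -5377456 /7381125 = -0.73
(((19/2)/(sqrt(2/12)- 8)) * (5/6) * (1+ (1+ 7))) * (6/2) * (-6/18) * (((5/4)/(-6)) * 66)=-47025/383- 15675 * sqrt(6)/6128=-129.05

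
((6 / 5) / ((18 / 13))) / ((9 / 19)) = 247 / 135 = 1.83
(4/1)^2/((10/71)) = 568/5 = 113.60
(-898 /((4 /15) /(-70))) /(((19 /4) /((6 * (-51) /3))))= -96175800 /19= -5061884.21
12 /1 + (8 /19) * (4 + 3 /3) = 268 /19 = 14.11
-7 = -7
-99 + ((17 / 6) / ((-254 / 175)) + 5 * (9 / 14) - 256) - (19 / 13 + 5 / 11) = -542558557 / 1525524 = -355.65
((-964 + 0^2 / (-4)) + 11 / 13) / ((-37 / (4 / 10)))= 25042 / 2405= 10.41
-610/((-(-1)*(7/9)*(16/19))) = -931.34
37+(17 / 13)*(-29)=-12 / 13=-0.92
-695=-695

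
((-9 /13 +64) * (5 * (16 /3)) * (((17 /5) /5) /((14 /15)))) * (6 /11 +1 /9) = 807.56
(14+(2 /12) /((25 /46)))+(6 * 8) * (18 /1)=65873 /75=878.31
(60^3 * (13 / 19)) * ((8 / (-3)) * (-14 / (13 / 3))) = 24192000 / 19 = 1273263.16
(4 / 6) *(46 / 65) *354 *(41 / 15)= 445096 / 975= 456.51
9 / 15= 3 / 5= 0.60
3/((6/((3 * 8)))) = 12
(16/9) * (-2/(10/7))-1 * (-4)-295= -13207/45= -293.49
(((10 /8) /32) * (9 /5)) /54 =1 /768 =0.00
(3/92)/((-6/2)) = -1/92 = -0.01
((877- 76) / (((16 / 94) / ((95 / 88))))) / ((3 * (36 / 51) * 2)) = 6755545 / 5632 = 1199.49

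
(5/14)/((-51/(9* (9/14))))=-135/3332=-0.04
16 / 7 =2.29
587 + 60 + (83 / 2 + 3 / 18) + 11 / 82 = 169445 / 246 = 688.80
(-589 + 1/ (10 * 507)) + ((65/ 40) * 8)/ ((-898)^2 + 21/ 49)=-16856757570929/ 28619293170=-589.00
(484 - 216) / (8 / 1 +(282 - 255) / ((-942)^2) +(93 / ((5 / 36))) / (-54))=-132118640 / 2169097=-60.91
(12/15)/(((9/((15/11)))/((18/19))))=24/209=0.11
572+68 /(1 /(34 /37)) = 23476 /37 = 634.49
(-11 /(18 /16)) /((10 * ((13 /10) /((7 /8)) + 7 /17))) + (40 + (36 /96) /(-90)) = 32092933 /812880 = 39.48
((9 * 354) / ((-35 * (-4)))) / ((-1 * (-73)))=1593 / 5110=0.31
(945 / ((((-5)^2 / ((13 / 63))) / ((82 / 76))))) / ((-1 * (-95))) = 1599 / 18050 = 0.09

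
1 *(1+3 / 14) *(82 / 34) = 41 / 14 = 2.93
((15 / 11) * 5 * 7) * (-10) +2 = -5228 / 11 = -475.27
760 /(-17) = -760 /17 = -44.71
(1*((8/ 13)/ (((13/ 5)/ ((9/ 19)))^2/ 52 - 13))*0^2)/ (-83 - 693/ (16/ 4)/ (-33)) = 0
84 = 84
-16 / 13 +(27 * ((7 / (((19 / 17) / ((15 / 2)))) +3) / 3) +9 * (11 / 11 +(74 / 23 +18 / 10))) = 28557757 / 56810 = 502.69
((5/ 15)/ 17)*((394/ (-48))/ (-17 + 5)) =197/ 14688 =0.01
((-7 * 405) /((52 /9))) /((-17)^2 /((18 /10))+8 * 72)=-32805 /49244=-0.67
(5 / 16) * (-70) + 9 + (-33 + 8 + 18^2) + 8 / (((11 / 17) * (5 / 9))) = 135687 / 440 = 308.38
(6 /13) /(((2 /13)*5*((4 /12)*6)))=3 /10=0.30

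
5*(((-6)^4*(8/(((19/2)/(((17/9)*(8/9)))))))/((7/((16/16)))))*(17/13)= 2959360/1729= 1711.60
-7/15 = -0.47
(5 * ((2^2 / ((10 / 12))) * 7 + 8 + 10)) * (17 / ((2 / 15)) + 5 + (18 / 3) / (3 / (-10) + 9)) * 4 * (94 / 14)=187346700 / 203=922890.15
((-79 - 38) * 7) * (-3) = 2457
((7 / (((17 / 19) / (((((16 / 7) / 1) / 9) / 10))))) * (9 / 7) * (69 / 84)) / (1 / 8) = 6992 / 4165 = 1.68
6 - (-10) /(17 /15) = 252 /17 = 14.82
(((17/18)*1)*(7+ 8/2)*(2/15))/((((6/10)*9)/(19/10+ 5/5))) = 5423/7290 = 0.74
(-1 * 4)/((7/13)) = -52/7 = -7.43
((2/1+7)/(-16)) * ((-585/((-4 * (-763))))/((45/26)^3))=28561/1373400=0.02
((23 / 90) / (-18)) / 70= -23 / 113400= -0.00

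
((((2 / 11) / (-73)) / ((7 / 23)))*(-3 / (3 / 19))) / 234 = 437 / 657657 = 0.00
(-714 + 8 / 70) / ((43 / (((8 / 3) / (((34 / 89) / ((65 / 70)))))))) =-57817604 / 537285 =-107.61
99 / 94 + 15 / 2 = 8.55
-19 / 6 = -3.17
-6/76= -0.08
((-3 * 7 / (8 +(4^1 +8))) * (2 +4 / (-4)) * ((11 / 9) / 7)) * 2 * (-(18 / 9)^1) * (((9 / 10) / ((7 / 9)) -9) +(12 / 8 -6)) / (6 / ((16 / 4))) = -1056 / 175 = -6.03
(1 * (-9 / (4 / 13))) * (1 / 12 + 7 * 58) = -190047 / 16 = -11877.94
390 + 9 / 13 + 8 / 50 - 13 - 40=109802 / 325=337.85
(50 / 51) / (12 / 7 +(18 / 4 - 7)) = -700 / 561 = -1.25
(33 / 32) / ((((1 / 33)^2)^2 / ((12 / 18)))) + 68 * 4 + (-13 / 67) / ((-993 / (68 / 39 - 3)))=2604585459635 / 3193488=815592.69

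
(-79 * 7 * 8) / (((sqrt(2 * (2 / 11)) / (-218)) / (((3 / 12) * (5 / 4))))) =301385 * sqrt(11) / 2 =499790.48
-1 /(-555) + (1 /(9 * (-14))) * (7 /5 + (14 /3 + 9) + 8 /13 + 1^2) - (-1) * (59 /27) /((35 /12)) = 80339 /129870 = 0.62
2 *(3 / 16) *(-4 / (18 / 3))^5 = -4 / 81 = -0.05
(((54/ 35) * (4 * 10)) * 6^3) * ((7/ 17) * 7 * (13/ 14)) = 606528/ 17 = 35678.12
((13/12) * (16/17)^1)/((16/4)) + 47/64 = 3229/3264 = 0.99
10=10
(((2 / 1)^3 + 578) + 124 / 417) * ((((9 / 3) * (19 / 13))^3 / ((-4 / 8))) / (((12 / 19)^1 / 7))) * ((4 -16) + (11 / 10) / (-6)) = 81518057125351 / 6107660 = 13346855.77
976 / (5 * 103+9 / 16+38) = 1.76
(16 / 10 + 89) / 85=453 / 425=1.07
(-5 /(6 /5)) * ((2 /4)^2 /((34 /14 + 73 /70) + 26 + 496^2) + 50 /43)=-43057995125 /8887162428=-4.84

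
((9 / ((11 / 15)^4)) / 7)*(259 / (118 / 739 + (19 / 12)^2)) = 1793974230000 / 4154691211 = 431.79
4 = 4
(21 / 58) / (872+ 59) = 3 / 7714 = 0.00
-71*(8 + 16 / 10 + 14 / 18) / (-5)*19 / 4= 629983 / 900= 699.98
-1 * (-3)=3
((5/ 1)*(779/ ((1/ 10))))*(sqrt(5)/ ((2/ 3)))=58425*sqrt(5)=130642.27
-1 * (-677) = 677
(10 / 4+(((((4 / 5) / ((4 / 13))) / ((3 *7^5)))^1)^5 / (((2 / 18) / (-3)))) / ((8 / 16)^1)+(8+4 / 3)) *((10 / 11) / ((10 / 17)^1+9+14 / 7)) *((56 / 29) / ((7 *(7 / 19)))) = 209691318100593457296516558232 / 301672547825521614458471645625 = 0.70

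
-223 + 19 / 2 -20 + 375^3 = 105468283 / 2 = 52734141.50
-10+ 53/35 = -297/35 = -8.49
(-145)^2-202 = 20823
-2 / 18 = -1 / 9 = -0.11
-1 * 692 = -692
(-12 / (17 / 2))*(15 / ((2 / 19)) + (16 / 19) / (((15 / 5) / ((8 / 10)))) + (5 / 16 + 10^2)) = -1108249 / 3230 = -343.11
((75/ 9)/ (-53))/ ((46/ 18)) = -75/ 1219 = -0.06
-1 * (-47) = 47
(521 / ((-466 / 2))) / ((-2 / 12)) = 3126 / 233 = 13.42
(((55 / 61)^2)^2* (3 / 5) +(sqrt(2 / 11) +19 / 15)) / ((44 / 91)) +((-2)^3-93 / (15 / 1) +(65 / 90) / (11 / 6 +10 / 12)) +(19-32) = -858607090357 / 36553020240 +91* sqrt(22) / 484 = -22.61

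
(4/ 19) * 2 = 0.42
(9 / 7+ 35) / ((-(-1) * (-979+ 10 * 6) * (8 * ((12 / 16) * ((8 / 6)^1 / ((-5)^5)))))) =396875 / 25732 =15.42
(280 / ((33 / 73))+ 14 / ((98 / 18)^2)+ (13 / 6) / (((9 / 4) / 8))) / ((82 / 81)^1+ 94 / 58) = 5562012486 / 23336005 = 238.34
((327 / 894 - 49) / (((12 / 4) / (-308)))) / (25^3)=743974 / 2328125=0.32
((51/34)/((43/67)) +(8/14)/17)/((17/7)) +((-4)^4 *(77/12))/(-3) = -546.58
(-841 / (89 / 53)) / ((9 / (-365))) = 16269145 / 801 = 20311.04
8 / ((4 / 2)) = 4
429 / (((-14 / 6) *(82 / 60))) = -134.53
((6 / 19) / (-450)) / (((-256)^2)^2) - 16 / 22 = -48962627174411 / 67323612364800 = -0.73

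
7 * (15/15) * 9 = 63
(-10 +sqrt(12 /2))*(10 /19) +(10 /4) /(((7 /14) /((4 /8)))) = -105 /38 +10*sqrt(6) /19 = -1.47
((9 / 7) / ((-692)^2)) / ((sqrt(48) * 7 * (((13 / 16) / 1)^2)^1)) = 12 * sqrt(3) / 247842049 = 0.00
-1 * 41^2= -1681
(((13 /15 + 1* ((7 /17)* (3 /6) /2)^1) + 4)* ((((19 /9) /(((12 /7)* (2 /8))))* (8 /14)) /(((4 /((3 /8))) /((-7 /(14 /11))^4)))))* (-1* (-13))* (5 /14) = 18331161563 /3290112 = 5571.59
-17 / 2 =-8.50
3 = 3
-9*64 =-576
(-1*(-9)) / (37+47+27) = 3 / 37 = 0.08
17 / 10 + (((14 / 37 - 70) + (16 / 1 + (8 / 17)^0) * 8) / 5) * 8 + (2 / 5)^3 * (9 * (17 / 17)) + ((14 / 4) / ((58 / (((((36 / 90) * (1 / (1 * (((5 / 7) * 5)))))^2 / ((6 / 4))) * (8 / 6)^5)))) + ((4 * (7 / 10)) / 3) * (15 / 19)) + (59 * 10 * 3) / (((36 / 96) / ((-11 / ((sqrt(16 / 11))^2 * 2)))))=-4119195212638933 / 232220671875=-17738.28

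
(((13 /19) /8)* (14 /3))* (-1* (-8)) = 182 /57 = 3.19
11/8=1.38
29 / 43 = 0.67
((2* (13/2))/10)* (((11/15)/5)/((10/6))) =0.11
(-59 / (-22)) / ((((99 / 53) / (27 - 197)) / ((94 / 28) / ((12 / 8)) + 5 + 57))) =-358557455 / 22869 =-15678.76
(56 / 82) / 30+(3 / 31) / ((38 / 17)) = 47857 / 724470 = 0.07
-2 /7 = -0.29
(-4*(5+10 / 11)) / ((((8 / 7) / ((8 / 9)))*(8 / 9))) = -455 / 22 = -20.68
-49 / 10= -4.90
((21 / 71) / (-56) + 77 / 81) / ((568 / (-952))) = -5175667 / 3266568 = -1.58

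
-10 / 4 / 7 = -5 / 14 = -0.36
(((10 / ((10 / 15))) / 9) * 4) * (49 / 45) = 196 / 27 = 7.26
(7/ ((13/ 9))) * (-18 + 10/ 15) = -84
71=71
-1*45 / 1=-45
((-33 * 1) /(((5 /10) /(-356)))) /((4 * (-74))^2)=2937 /10952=0.27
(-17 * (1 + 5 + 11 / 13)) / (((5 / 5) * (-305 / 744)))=1125672 / 3965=283.90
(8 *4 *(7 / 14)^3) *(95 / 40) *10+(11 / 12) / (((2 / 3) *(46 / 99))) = 36049 / 368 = 97.96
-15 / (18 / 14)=-35 / 3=-11.67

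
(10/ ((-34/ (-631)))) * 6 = 18930/ 17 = 1113.53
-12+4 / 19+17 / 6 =-1021 / 114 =-8.96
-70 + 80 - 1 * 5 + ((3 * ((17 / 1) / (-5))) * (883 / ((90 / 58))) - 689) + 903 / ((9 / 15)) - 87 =-380269 / 75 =-5070.25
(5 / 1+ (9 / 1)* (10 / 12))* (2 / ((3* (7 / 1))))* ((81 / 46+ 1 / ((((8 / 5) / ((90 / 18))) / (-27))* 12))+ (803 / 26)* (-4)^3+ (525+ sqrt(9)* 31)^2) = 90882153725 / 200928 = 452312.04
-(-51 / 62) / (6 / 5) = 85 / 124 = 0.69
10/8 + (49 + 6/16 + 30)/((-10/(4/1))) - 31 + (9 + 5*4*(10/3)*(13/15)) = 95/18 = 5.28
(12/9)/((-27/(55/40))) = -0.07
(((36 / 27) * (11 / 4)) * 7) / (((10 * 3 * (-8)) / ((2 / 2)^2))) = -77 / 720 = -0.11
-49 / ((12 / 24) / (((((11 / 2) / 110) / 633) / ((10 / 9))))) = -147 / 21100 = -0.01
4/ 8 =1/ 2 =0.50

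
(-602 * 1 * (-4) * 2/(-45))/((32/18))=-301/5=-60.20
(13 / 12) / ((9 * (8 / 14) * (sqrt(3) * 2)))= 91 * sqrt(3) / 2592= 0.06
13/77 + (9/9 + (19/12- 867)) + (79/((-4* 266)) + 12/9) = -30301261/35112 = -862.99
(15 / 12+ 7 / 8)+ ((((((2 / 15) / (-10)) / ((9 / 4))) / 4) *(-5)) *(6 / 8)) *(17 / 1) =799 / 360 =2.22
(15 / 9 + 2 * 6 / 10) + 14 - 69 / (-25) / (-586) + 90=4696583 / 43950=106.86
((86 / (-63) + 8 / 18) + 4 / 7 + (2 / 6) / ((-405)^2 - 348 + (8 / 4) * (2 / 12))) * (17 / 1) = -183644897 / 30935016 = -5.94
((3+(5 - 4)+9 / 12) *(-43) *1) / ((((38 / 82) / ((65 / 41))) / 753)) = -2104635 / 4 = -526158.75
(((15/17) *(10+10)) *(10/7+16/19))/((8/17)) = 11325/133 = 85.15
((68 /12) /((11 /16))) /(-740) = -68 /6105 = -0.01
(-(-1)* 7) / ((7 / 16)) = 16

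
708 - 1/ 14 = 9911/ 14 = 707.93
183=183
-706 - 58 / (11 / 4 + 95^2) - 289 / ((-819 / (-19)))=-7026120421 / 9858303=-712.71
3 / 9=1 / 3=0.33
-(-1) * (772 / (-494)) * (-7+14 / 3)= 2702 / 741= 3.65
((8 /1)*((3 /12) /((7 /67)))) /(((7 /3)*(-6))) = -67 /49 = -1.37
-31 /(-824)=31 /824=0.04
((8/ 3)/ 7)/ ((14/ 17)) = 68/ 147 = 0.46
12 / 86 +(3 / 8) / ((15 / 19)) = 1057 / 1720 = 0.61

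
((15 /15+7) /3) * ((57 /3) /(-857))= -152 /2571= -0.06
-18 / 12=-3 / 2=-1.50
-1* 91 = -91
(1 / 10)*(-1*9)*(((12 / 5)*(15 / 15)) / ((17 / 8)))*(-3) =1296 / 425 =3.05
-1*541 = -541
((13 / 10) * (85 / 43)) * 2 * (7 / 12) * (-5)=-7735 / 516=-14.99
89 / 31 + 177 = 5576 / 31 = 179.87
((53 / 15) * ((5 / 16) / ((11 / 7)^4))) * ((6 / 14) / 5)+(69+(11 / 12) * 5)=258614597 / 3513840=73.60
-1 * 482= -482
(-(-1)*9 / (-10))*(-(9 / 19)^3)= 6561 / 68590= 0.10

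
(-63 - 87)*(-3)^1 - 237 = 213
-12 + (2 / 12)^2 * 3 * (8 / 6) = -11.89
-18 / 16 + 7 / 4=5 / 8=0.62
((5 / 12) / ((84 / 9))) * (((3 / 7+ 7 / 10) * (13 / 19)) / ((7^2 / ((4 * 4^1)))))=1027 / 91238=0.01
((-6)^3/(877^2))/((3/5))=-360/769129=-0.00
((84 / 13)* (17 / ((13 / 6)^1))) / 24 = 357 / 169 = 2.11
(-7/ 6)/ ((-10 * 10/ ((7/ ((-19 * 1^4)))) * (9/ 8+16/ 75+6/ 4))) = -0.00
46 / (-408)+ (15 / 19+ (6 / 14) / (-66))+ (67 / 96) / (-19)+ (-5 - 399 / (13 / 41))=-1262.75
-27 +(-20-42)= -89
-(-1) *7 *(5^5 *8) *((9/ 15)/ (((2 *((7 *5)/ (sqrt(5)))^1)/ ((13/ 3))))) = 6500 *sqrt(5) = 14534.44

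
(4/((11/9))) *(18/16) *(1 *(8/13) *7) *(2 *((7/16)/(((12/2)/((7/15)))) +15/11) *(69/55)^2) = 69.78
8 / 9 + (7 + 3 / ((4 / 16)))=179 / 9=19.89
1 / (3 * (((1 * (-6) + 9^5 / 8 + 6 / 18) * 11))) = 8 / 1947121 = 0.00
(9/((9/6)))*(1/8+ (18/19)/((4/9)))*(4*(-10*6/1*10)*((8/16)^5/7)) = -11025/76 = -145.07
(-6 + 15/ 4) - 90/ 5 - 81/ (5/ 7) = -2673/ 20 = -133.65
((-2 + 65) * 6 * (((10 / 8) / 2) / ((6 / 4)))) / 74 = 315 / 148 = 2.13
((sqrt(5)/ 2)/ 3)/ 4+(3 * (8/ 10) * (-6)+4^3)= sqrt(5)/ 24+248/ 5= 49.69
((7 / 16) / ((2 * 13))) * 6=21 / 208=0.10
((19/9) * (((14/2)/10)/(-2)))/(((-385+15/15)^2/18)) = -133/1474560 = -0.00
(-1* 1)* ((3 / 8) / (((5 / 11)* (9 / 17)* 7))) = -187 / 840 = -0.22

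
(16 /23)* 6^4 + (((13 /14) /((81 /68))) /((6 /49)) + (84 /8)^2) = 22762465 /22356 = 1018.18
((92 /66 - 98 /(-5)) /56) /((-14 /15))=-433 /1078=-0.40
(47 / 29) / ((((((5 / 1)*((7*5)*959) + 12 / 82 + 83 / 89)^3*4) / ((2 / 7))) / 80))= 11417984585515 / 5827818055472565618450613923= 0.00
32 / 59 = 0.54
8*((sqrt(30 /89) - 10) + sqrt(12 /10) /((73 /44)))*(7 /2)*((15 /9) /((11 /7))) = -260.12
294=294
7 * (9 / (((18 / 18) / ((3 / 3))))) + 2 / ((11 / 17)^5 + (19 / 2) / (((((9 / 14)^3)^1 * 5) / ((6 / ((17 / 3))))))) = 279589704363 / 4419676511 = 63.26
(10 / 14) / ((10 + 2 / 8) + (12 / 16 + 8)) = 5 / 133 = 0.04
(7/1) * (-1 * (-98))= 686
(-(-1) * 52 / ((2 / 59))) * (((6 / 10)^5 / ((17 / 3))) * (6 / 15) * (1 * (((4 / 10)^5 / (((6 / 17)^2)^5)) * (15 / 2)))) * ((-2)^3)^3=-2910620840742368 / 263671875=-11038799.04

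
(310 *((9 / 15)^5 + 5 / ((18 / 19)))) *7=65371033 / 5625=11621.52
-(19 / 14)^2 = -361 / 196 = -1.84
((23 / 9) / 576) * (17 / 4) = 391 / 20736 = 0.02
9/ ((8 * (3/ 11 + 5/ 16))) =198/ 103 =1.92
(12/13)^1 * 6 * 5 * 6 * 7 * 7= 105840/13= 8141.54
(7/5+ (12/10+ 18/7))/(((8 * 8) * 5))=181/11200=0.02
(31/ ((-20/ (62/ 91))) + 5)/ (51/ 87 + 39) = 104081/ 1044680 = 0.10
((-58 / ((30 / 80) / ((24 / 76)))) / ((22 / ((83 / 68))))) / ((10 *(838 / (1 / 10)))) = -2407 / 74435350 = -0.00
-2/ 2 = -1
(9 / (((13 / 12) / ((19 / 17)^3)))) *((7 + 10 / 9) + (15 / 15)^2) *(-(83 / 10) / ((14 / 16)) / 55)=-2240752992 / 122947825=-18.23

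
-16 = -16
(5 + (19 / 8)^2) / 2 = 681 / 128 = 5.32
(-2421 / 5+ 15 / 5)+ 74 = -2036 / 5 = -407.20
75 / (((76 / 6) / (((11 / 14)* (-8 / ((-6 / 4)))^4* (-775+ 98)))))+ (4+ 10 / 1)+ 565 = -3049598137 / 1197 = -2547701.03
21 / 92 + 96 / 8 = 1125 / 92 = 12.23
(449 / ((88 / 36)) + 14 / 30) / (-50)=-60769 / 16500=-3.68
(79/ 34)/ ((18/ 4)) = 79/ 153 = 0.52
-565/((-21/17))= 9605/21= 457.38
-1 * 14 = -14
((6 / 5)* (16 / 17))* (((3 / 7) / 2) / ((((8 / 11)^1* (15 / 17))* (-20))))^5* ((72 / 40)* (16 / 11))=-33016435947 / 8605184000000000000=-0.00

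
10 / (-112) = -0.09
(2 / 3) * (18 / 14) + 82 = 580 / 7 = 82.86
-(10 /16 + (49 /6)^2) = -4847 /72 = -67.32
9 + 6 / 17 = 159 / 17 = 9.35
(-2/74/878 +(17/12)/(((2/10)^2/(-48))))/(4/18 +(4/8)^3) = -1988143236/406075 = -4896.00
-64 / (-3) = 64 / 3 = 21.33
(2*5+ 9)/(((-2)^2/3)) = 57/4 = 14.25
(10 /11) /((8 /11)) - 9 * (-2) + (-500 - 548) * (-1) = 4269 /4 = 1067.25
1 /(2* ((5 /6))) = 3 /5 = 0.60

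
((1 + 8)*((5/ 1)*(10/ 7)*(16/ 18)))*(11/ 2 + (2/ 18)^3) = 1604200/ 5103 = 314.36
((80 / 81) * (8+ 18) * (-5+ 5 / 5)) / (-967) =0.11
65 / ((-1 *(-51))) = 65 / 51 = 1.27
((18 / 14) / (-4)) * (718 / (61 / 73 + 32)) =-78621 / 11186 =-7.03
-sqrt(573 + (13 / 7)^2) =-sqrt(28246) / 7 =-24.01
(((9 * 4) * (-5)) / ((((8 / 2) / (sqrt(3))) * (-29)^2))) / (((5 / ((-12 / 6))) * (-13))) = -18 * sqrt(3) / 10933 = -0.00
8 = 8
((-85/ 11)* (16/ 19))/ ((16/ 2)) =-170/ 209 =-0.81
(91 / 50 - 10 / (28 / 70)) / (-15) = 1.55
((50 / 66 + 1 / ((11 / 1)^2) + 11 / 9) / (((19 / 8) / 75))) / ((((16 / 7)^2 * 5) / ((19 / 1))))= 45.66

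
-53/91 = -0.58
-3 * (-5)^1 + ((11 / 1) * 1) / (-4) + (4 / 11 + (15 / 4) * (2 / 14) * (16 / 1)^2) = 149.76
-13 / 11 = -1.18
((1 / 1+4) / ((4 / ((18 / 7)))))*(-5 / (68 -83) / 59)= 15 / 826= 0.02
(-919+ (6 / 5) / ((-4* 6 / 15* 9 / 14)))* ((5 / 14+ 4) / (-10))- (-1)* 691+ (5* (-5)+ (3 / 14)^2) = 6273817 / 5880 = 1066.98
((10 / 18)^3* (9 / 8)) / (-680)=-0.00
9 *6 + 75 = 129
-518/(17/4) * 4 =-8288/17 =-487.53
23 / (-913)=-23 / 913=-0.03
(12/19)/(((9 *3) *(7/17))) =68/1197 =0.06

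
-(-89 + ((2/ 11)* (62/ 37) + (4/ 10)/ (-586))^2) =88.91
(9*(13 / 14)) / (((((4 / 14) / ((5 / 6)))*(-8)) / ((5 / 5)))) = -195 / 64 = -3.05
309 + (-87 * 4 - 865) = -904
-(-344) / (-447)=-344 / 447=-0.77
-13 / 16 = -0.81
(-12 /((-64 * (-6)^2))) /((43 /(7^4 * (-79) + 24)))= -189655 /8256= -22.97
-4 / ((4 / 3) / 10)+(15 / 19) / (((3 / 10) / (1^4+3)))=-370 / 19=-19.47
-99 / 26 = -3.81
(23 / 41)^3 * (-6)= -73002 / 68921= -1.06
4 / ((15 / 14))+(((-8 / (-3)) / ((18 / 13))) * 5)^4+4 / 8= 45720097669 / 5314410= 8603.04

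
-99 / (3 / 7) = -231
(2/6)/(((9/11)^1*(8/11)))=121/216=0.56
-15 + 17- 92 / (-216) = 131 / 54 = 2.43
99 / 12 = 33 / 4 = 8.25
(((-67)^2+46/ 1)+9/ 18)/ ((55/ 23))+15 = 210283/ 110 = 1911.66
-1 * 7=-7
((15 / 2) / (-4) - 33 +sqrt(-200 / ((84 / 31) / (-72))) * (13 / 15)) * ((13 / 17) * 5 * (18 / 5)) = -32643 / 68 +4056 * sqrt(651) / 119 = 389.60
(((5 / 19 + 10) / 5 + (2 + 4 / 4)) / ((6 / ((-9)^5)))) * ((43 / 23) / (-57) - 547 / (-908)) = -53386043436 / 1884781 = -28324.80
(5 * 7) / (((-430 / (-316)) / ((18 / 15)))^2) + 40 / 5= 35.22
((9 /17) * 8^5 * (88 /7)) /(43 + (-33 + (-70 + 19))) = -25952256 /4879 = -5319.18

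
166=166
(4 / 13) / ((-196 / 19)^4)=130321 / 4796314432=0.00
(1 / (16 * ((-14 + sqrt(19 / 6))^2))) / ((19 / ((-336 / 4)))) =-75285 / 50868662 - 882 * sqrt(114) / 25434331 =-0.00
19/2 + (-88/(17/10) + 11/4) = -2687/68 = -39.51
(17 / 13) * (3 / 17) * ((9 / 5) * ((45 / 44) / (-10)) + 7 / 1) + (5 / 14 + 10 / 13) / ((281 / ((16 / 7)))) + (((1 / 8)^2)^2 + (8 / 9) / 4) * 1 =654900249979 / 362919997440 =1.80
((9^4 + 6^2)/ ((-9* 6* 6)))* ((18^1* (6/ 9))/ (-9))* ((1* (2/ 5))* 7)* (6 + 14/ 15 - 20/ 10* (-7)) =3222268/ 2025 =1591.24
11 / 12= 0.92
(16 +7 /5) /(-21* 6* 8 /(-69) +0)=667 /560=1.19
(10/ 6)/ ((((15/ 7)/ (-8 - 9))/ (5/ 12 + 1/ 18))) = -2023/ 324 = -6.24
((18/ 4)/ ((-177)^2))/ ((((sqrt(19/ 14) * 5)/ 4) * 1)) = 2 * sqrt(266)/ 330695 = 0.00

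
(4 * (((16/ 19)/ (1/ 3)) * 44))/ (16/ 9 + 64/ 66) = 52272/ 323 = 161.83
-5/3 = -1.67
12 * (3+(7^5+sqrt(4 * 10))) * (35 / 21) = 40 * sqrt(10)+336200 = 336326.49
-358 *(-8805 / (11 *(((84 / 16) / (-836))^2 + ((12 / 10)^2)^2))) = 667591812800000 / 4830861027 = 138193.13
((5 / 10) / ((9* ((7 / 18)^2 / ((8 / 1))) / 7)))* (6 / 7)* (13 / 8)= 1404 / 49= 28.65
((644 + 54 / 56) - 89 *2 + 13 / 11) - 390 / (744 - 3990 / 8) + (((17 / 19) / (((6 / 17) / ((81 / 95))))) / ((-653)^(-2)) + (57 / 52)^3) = 5892870366952685447 / 6390365741760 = 922149.15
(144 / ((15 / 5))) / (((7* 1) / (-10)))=-68.57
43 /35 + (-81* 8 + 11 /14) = -45219 /70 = -645.99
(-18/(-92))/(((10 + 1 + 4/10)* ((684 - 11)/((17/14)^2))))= 4335/115287592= 0.00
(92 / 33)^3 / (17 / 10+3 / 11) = 7786880 / 708939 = 10.98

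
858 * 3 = 2574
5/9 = 0.56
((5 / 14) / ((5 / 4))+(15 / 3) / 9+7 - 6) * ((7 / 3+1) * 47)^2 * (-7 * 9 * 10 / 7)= -256244000 / 63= -4067365.08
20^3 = 8000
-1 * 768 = -768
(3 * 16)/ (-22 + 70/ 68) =-1632/ 713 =-2.29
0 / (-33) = 0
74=74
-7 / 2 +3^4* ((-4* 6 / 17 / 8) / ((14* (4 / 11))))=-6005 / 952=-6.31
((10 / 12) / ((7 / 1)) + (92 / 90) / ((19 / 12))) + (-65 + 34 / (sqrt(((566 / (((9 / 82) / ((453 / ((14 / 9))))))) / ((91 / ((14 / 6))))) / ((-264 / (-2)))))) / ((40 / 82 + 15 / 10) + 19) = -5338643 / 2288930 + 68*sqrt(10522830318) / 73543493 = -2.24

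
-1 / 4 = -0.25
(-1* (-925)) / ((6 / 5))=4625 / 6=770.83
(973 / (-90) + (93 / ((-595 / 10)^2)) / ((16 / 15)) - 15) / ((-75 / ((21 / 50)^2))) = 65729231 / 1083750000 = 0.06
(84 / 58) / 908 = 21 / 13166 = 0.00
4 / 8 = 1 / 2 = 0.50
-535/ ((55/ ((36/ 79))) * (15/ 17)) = -21828/ 4345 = -5.02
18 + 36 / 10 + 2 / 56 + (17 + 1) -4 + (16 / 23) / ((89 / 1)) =10214723 / 286580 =35.64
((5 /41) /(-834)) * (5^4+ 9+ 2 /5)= -1586 /17097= -0.09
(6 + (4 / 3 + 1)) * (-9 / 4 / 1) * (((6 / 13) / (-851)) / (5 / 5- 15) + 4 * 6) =-139394025 / 309764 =-450.00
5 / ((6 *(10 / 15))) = 5 / 4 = 1.25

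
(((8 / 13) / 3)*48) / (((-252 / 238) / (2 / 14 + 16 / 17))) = -2752 / 273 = -10.08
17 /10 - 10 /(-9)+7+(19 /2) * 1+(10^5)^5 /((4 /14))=1575000000000000000000000869 /45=35000000000000000000000020.00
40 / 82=0.49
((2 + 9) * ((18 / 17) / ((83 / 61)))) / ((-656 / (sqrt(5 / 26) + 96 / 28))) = -18117 / 404957 - 6039 * sqrt(130) / 12033008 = -0.05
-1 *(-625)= 625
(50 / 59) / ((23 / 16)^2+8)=0.08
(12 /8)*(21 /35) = 9 /10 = 0.90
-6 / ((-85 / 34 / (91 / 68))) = 273 / 85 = 3.21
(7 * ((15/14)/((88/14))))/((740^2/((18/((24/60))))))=189/1927552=0.00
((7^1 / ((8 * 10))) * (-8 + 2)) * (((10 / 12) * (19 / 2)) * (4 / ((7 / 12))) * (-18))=513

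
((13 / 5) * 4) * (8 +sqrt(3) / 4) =13 * sqrt(3) / 5 +416 / 5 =87.70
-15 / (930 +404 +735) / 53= -15 / 109657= -0.00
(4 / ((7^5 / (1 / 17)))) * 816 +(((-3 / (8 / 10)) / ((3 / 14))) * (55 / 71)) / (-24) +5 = 319399091 / 57278256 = 5.58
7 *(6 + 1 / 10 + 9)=1057 / 10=105.70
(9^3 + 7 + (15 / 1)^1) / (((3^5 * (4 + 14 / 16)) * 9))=0.07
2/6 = 1/3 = 0.33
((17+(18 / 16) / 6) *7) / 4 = 1925 / 64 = 30.08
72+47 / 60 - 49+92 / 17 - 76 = -47741 / 1020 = -46.80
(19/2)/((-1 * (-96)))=19/192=0.10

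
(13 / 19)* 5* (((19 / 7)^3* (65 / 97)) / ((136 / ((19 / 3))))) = 28979275 / 13574568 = 2.13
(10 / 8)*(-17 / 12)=-85 / 48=-1.77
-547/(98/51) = -27897/98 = -284.66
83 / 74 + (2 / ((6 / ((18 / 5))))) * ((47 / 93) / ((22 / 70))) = 76995 / 25234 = 3.05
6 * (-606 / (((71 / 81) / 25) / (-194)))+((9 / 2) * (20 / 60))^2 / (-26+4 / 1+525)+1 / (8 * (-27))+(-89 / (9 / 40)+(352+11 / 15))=775963776763141 / 38570040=20118303.66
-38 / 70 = -19 / 35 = -0.54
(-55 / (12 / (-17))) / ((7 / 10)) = 4675 / 42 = 111.31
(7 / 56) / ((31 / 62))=1 / 4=0.25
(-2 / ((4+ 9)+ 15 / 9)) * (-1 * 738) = 1107 / 11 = 100.64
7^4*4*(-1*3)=-28812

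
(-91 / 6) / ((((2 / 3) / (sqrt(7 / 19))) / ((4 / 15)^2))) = -364* sqrt(133) / 4275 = -0.98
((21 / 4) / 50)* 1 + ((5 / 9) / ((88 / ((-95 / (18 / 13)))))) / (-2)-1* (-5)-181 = -125223581 / 712800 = -175.68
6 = 6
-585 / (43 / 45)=-26325 / 43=-612.21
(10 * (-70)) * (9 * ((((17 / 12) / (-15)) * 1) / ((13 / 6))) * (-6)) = -21420 / 13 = -1647.69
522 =522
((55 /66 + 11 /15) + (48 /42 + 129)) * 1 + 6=28919 /210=137.71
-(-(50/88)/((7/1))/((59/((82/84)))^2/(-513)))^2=-5738060930625/44159243243256064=-0.00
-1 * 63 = -63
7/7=1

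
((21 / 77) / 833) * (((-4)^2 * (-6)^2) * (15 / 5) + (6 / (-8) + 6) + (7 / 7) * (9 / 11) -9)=227709 / 403172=0.56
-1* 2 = -2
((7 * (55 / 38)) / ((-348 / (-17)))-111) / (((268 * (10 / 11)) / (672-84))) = -787650941 / 2953360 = -266.70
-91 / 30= -3.03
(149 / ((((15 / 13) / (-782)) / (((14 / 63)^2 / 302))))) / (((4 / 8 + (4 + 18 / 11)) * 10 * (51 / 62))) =-121535128 / 371516625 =-0.33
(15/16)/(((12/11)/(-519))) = -28545/64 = -446.02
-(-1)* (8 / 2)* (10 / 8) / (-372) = -5 / 372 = -0.01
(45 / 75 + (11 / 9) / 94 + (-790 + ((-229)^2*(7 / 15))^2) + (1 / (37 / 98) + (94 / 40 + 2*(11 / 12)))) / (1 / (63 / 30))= 2187125985615921 / 1739000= 1257691768.61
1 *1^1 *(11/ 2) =11/ 2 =5.50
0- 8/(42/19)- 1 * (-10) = 6.38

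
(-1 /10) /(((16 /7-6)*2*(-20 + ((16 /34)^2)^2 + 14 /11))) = -6431117 /8923340400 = -0.00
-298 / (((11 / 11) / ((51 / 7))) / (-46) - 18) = 699108 / 42235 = 16.55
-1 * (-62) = 62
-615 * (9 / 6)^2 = -1383.75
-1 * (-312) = 312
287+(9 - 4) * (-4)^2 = 367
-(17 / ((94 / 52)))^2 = -195364 / 2209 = -88.44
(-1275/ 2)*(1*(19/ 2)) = -24225/ 4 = -6056.25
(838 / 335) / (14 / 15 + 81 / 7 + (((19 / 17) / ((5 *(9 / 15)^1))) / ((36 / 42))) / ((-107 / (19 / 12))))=2304774864 / 11515460113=0.20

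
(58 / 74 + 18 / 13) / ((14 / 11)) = 1.70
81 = 81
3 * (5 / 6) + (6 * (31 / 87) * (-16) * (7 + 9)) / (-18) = 32.91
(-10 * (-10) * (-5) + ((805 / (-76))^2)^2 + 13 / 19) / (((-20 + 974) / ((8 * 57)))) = 134426046459 / 23265728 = 5777.86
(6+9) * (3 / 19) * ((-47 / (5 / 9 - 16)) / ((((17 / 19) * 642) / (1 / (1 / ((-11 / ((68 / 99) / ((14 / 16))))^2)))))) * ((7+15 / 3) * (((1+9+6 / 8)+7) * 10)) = 392674838457825 / 74824754176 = 5247.93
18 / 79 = 0.23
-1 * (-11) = 11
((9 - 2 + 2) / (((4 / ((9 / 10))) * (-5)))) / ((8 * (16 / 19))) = -0.06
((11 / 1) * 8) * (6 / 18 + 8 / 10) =1496 / 15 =99.73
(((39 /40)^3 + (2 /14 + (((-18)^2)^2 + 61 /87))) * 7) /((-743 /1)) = -4091613597271 /4137024000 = -989.02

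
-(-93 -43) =136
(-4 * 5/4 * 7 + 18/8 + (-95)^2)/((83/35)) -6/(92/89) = 28910723/7636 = 3786.11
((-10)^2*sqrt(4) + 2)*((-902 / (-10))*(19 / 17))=20363.98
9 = 9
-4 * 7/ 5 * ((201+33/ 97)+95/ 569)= -62281996/ 55193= -1128.44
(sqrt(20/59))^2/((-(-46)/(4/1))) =40/1357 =0.03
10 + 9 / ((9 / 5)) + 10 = 25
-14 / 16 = -7 / 8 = -0.88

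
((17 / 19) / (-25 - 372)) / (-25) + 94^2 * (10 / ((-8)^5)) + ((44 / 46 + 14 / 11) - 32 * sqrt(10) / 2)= -51.06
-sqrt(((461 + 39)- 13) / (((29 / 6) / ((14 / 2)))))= -sqrt(593166) / 29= -26.56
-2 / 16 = -1 / 8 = -0.12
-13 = -13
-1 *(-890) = 890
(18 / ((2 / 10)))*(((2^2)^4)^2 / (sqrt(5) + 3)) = 1126463.60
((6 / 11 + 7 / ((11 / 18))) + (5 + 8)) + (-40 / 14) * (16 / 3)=205 / 21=9.76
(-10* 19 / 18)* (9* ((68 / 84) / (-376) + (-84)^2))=-5292845105 / 7896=-670319.80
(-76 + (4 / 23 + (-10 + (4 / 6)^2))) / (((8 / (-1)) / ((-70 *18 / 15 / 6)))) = -61859 / 414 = -149.42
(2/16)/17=1/136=0.01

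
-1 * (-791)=791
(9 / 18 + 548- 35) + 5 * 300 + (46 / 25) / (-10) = 503329 / 250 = 2013.32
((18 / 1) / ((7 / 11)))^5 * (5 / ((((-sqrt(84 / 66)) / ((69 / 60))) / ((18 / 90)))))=-874910845908 * sqrt(154) / 588245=-18457204.17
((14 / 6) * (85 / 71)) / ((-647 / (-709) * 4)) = 421855 / 551244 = 0.77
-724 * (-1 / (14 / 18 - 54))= -13.60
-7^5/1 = -16807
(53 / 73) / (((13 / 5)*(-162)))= -265 / 153738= -0.00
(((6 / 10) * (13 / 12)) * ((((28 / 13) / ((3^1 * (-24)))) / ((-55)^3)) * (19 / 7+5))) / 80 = 3 / 266200000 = 0.00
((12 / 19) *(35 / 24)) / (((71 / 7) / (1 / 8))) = 245 / 21584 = 0.01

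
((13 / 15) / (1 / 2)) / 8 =13 / 60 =0.22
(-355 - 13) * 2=-736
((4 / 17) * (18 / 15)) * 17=24 / 5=4.80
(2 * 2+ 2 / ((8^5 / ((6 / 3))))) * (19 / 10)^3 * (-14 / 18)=-174815333 / 8192000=-21.34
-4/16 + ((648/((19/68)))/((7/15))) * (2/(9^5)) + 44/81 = 59665/129276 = 0.46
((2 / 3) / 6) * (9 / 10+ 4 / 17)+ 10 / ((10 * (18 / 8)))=0.57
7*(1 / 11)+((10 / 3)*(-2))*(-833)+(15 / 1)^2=190706 / 33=5778.97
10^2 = 100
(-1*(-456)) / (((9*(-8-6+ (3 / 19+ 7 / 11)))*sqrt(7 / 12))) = -7942*sqrt(21) / 7245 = -5.02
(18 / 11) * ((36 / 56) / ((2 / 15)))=1215 / 154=7.89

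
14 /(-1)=-14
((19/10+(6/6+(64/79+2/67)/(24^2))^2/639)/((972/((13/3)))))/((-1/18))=-251760536787721/1649860071413760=-0.15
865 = 865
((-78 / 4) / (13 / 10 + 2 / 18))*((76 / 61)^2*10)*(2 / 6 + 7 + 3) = -1047477600 / 472567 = -2216.57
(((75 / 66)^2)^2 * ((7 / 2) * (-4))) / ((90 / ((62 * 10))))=-160.82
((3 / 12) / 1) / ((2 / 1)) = 1 / 8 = 0.12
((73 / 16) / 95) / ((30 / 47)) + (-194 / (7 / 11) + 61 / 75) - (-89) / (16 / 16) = -68617967 / 319200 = -214.97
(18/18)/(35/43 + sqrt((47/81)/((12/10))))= 146286/32167 -16641 * sqrt(1410)/160835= 0.66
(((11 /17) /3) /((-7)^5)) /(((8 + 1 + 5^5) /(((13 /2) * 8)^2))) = -14872 /1343165019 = -0.00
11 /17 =0.65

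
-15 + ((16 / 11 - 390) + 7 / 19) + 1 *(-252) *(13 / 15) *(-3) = 263364 / 1045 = 252.02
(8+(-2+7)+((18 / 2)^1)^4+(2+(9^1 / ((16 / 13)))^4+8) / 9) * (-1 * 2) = -4065547057 / 294912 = -13785.63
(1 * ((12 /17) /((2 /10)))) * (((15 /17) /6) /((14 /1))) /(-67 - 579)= -75 /1306858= -0.00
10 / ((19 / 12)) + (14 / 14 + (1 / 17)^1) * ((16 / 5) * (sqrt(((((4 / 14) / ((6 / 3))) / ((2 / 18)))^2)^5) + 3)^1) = 154090248 / 5428661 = 28.38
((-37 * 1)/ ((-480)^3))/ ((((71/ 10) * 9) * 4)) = 0.00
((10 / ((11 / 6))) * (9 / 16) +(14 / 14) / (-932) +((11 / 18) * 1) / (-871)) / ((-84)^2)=123216565 / 283529229984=0.00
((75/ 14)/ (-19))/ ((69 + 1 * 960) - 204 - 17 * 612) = 25/ 849338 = 0.00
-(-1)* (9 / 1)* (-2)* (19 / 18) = -19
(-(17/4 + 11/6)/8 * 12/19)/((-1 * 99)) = 73/15048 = 0.00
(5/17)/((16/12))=15/68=0.22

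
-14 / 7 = -2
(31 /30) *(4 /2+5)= 217 /30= 7.23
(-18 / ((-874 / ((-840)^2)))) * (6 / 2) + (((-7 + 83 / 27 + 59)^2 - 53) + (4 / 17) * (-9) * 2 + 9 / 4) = 1008922039957 / 21662964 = 46573.59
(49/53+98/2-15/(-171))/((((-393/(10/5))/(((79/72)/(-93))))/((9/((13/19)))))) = 11935873/302187132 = 0.04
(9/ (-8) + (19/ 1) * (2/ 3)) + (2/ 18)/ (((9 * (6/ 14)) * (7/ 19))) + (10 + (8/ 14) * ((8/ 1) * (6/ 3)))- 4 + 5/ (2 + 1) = 386867/ 13608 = 28.43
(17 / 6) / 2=1.42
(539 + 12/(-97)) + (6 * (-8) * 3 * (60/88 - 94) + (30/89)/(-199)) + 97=265959537342/18897637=14073.69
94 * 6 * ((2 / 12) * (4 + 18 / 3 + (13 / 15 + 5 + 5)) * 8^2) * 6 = 753203.20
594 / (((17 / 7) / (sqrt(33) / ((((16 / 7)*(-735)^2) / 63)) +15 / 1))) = 297*sqrt(33) / 23800 +62370 / 17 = 3668.90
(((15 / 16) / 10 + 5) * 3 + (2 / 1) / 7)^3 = 42399022303 / 11239424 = 3772.35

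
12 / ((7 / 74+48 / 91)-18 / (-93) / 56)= 5010096 / 261161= 19.18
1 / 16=0.06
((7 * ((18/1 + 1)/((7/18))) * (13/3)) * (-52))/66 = -12844/11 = -1167.64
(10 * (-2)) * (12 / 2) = -120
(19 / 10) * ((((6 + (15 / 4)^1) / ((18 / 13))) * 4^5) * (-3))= -205504 / 5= -41100.80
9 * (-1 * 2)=-18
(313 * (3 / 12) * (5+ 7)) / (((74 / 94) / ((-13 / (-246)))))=191243 / 3034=63.03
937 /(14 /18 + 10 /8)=33732 /73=462.08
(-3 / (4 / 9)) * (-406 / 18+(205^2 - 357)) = -1124427 / 4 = -281106.75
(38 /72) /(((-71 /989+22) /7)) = 131537 /780732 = 0.17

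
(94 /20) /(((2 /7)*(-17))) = -0.97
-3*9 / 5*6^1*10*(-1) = 324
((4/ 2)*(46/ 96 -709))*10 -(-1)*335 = -166025/ 12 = -13835.42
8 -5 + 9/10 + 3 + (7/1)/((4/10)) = 122/5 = 24.40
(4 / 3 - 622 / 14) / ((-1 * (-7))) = -905 / 147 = -6.16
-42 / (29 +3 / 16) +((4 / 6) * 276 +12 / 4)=86657 / 467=185.56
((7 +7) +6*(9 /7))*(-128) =-19456 /7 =-2779.43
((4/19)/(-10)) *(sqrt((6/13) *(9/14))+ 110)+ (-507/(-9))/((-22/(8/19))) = -112/33- 6 *sqrt(273)/8645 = -3.41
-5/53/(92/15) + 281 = 1370081/4876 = 280.98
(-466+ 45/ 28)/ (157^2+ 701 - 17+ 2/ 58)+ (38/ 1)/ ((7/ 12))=191377015/ 2938632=65.12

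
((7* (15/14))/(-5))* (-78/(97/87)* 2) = 20358/97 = 209.88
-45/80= -9/16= -0.56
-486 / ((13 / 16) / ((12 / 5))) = -93312 / 65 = -1435.57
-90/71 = -1.27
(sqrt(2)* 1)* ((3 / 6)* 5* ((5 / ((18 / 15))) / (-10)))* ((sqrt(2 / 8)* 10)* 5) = -625* sqrt(2) / 24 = -36.83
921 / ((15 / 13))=3991 / 5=798.20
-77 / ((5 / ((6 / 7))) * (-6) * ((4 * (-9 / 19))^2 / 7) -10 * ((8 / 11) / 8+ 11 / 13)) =3974971 / 1410380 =2.82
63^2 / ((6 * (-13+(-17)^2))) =441 / 184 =2.40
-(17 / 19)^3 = -4913 / 6859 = -0.72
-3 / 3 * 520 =-520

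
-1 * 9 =-9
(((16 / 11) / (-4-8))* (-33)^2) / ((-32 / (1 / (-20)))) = -33 / 160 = -0.21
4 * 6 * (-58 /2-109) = -3312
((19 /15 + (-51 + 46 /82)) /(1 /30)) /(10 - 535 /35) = 423374 /1517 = 279.09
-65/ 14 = -4.64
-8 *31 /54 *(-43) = 5332 /27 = 197.48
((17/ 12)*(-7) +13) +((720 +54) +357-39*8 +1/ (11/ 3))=822.36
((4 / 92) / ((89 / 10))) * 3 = 30 / 2047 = 0.01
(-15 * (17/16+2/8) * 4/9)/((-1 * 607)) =35/2428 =0.01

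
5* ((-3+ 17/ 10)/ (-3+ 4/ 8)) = 13/ 5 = 2.60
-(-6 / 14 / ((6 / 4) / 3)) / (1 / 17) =102 / 7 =14.57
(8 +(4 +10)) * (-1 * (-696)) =15312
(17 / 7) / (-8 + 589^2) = 17 / 2428391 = 0.00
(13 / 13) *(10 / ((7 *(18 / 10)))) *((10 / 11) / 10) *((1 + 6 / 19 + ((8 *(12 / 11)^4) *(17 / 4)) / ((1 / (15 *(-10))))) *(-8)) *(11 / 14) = 401790475000 / 122676939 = 3275.19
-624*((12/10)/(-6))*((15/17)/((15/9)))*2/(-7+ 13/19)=-8892/425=-20.92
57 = 57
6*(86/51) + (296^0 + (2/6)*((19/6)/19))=3419/306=11.17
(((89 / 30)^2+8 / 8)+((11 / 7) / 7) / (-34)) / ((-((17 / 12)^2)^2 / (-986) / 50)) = 490626079488 / 4092529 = 119883.35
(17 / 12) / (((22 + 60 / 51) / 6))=289 / 788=0.37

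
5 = 5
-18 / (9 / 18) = -36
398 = 398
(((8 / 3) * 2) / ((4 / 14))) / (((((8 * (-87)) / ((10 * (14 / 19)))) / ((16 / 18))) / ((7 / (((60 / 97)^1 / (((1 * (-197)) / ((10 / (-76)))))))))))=-104870192 / 35235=-2976.31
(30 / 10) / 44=3 / 44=0.07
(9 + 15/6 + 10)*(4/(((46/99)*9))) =473/23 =20.57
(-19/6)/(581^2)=-19/2025366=-0.00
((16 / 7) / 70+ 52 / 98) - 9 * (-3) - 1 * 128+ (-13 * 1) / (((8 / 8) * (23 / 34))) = -674251 / 5635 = -119.65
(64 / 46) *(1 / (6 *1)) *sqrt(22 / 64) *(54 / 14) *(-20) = -10.49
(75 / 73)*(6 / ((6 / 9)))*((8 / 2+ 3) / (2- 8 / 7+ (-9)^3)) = -11025 / 124027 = -0.09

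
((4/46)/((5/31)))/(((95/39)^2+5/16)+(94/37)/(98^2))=0.09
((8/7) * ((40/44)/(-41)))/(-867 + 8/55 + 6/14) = 200/6838267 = 0.00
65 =65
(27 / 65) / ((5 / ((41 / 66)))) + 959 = 6857219 / 7150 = 959.05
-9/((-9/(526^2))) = 276676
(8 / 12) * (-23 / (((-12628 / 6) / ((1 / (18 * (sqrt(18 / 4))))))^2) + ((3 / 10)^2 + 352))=56848350631267 / 242189570700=234.73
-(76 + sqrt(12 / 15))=-76 - 2*sqrt(5) / 5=-76.89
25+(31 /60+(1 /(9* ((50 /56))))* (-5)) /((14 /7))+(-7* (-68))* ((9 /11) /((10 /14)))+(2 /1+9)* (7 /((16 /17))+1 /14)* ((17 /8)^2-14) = -213.21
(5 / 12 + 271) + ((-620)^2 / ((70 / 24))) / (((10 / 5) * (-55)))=-856283 / 924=-926.71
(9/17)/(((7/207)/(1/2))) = 7.83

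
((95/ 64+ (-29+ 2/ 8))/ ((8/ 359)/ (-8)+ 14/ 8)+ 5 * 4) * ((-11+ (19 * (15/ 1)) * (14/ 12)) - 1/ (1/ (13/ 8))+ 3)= 455705775/ 321152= 1418.97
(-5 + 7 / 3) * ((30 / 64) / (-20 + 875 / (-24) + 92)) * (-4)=0.14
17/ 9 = 1.89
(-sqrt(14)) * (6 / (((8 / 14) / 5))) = -105 * sqrt(14) / 2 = -196.44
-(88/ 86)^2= -1936/ 1849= -1.05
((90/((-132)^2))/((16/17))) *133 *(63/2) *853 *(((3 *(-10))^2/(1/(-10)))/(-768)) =227819773125/991232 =229834.97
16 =16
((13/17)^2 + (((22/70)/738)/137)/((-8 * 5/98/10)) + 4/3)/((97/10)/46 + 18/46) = 12890166161/4046919309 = 3.19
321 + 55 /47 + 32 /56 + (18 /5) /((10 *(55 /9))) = 146026899 /452375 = 322.80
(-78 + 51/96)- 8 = -2735/32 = -85.47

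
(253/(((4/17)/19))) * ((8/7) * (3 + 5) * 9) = 11767536/7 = 1681076.57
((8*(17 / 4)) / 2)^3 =4913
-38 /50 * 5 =-19 /5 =-3.80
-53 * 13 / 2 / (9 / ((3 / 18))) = -689 / 108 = -6.38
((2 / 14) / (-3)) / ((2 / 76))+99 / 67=-467 / 1407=-0.33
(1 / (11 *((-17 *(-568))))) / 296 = 0.00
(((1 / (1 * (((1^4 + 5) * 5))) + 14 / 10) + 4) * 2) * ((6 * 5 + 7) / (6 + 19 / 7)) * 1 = 42217 / 915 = 46.14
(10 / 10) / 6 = 1 / 6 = 0.17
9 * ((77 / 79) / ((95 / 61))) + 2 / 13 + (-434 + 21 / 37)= -1543761222 / 3609905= -427.65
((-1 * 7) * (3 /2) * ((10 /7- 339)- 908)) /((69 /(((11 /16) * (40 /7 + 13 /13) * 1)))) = 4507723 /5152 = 874.95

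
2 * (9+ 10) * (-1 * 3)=-114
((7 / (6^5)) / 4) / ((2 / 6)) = 7 / 10368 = 0.00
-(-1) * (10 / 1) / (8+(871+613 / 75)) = 0.01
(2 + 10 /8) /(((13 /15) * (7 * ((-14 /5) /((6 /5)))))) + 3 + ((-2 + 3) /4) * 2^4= 1327 /196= 6.77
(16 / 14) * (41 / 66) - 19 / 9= -971 / 693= -1.40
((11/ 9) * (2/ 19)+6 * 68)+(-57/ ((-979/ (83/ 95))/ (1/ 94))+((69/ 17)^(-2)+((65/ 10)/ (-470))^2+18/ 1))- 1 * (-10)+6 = 34601839367509889/ 78251051379600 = 442.19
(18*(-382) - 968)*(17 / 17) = -7844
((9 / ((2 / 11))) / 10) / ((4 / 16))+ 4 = 119 / 5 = 23.80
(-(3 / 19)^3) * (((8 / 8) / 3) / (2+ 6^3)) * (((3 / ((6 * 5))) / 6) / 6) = -1 / 59810480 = -0.00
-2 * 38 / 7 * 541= -41116 / 7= -5873.71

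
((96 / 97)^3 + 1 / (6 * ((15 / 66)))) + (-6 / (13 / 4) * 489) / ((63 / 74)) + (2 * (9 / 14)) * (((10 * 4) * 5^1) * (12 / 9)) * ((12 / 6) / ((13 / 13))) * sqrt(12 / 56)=-1318918156807 / 1245798645 + 2400 * sqrt(42) / 49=-741.27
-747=-747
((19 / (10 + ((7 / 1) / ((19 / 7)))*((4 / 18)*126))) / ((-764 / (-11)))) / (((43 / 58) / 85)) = 889865 / 2332492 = 0.38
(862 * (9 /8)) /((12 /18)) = 11637 /8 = 1454.62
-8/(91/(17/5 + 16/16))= -176/455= -0.39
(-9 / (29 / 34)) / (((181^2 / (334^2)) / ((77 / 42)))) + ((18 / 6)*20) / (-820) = -2568749763 / 38952829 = -65.95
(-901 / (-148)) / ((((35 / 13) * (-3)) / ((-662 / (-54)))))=-3877003 / 419580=-9.24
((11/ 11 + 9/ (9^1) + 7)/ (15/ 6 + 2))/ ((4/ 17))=17/ 2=8.50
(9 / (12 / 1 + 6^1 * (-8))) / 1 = -1 / 4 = -0.25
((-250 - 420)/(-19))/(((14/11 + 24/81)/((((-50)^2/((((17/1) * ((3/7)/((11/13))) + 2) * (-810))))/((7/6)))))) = -20267500/3616859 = -5.60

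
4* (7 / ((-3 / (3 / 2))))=-14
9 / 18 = 1 / 2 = 0.50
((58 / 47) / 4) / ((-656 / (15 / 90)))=-29 / 369984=-0.00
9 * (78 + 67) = 1305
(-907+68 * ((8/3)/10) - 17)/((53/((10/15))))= -27176/2385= -11.39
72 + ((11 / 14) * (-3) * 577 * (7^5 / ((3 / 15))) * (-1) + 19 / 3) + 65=685762475 / 6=114293745.83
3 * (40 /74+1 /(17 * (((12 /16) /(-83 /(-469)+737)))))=51647308 /295001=175.08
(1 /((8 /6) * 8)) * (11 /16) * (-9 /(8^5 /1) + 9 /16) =607959 /16777216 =0.04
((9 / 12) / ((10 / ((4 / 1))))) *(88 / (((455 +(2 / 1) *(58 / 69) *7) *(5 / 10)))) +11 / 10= 390709 / 322070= 1.21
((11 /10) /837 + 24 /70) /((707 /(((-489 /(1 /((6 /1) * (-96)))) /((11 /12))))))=252433536 /1687609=149.58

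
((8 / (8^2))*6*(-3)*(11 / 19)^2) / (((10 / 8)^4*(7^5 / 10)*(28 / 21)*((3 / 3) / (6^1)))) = -627264 / 758415875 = -0.00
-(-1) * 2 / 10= 0.20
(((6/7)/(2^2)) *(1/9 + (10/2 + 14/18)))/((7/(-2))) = -53/147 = -0.36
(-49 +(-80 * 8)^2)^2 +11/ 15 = 2515980324026/ 15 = 167732021601.73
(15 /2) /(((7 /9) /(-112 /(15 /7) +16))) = -2448 /7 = -349.71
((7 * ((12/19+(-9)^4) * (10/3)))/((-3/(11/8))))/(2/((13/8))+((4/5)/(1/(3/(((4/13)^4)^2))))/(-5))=3042637312000/258999405369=11.75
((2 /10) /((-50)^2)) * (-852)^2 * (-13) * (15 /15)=-2359188 /3125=-754.94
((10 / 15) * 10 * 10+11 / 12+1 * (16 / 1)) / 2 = 1003 / 24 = 41.79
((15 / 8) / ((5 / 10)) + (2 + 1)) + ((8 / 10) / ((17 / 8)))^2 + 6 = 372571 / 28900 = 12.89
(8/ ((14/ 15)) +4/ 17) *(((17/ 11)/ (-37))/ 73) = -1048/ 207977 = -0.01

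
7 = 7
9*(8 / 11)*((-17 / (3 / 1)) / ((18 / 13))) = -884 / 33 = -26.79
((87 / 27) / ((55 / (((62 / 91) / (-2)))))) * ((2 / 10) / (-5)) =899 / 1126125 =0.00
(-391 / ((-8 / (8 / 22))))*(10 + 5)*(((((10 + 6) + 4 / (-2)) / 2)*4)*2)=14929.09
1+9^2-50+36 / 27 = 100 / 3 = 33.33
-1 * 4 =-4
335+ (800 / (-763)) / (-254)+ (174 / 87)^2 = 32849839 / 96901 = 339.00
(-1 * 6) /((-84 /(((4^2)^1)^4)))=32768 /7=4681.14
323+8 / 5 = 1623 / 5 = 324.60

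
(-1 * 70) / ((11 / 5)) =-350 / 11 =-31.82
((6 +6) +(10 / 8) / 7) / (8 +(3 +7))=341 / 504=0.68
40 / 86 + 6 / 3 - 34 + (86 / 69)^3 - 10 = -559366666 / 14125887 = -39.60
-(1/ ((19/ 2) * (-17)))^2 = -4/ 104329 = -0.00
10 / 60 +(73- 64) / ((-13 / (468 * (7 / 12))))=-1133 / 6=-188.83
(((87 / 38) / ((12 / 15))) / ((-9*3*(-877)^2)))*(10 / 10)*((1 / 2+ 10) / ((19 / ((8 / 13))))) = -1015 / 21657134382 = -0.00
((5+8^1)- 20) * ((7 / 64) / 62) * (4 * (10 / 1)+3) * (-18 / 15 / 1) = 6321 / 9920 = 0.64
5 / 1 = 5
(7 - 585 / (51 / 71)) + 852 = 758 / 17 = 44.59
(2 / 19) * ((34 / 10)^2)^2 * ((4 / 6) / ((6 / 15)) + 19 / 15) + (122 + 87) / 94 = 728113837 / 16743750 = 43.49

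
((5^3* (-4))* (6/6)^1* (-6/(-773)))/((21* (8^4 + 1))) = -0.00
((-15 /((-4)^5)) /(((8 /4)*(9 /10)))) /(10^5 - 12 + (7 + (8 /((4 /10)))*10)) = 5 /61559808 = 0.00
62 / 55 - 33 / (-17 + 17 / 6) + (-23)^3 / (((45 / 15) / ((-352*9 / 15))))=160176768 / 187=856560.26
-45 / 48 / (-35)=3 / 112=0.03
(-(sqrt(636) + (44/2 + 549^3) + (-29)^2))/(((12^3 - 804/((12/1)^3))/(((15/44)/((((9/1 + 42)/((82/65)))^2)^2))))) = -0.01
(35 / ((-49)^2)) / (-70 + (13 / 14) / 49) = -10 / 48007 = -0.00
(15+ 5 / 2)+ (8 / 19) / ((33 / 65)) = 22985 / 1254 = 18.33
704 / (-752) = -0.94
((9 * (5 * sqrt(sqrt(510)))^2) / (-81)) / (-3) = 25 * sqrt(510) / 27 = 20.91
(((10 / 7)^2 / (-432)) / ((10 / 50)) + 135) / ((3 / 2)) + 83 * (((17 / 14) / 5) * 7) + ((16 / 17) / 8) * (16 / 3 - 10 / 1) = 77774519 / 337365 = 230.54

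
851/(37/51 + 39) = 43401/2026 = 21.42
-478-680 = -1158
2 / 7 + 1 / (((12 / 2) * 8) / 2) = 55 / 168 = 0.33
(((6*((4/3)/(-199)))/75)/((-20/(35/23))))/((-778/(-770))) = 1078/26706795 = 0.00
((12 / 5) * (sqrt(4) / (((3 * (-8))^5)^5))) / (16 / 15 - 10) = 1 / 59573531365979357558725639120355328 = 0.00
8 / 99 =0.08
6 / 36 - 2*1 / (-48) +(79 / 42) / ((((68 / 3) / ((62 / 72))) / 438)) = 31.51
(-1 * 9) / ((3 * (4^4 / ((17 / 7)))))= -51 / 1792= -0.03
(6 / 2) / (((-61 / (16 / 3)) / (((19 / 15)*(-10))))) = 608 / 183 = 3.32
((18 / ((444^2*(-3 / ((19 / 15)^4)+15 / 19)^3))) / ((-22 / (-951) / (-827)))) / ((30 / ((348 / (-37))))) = -16826972350156505346371 / 873491960873905560000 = -19.26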